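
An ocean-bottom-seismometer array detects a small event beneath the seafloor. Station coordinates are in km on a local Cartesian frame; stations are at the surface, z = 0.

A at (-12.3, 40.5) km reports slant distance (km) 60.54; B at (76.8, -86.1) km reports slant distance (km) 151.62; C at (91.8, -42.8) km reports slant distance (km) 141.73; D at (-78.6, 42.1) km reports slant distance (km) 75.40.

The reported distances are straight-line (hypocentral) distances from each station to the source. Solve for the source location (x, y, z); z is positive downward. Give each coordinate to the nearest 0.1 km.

Each station gives a sphere (x−x_i)² + (y−y_i)² + z² = d_i² (stations at z=0).
Subtracting the A sphere from B and C: z² cancels, leaving linear equations in x and y:
178.2 x − 253.2 y = -7803.62
208.2 x − 166.6 y = -7954.76
Solving: x ≈ -31.008, y ≈ 8.997 km (keep extra digits for the depth step; rounded: -31.0, 9.0).
Then from the A sphere: z² = 60.54² − (x + 12.3)² − (y − 40.5)² with x = -31.008, y = 8.997, so z ≈ 48.194 ≈ 48.2 km.

x ≈ -31.0 km, y ≈ 9.0 km, depth ≈ 48.2 km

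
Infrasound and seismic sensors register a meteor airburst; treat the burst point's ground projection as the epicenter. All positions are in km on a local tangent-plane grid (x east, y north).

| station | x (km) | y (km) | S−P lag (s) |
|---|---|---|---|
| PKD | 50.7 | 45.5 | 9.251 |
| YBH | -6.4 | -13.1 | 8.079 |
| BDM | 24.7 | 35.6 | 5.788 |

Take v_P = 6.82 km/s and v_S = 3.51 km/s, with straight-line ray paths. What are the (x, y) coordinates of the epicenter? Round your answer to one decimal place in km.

x ≈ -16.2 km, y ≈ 44.5 km

Distance from S−P lag: d = Δt · v_P v_S / (v_P − v_S) = Δt · (6.82·3.51)/(6.82−3.51) ≈ 7.2321·Δt.
So d_PKD = 66.90, d_YBH = 58.43, d_BDM = 41.86 km.
Circle about each station: (x − 50.7)² + (y − 45.5)² = 66.90²; (x + 6.4)² + (y + 13.1)² = 58.43²; (x − 24.7)² + (y − 35.6)² = 41.86².
Subtracting pairs of circle equations eliminates x²+y² and gives linear equations (the radical axes):
-114.2 x − 117.2 y = -3366.62
-52.0 x − 19.8 y = -39.94
Solving the 2×2 system: x ≈ -16.2, y ≈ 44.5 km.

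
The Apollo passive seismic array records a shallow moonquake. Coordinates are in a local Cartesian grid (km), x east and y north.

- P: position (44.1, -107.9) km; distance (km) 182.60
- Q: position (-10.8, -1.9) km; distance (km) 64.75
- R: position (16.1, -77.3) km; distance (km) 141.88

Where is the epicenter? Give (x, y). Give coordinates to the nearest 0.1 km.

(-54.8, 45.6)

Circle about each station: (x − 44.1)² + (y + 107.9)² = 182.60²; (x + 10.8)² + (y + 1.9)² = 64.75²; (x − 16.1)² + (y + 77.3)² = 141.88².
Subtracting the P equation from the Q and R equations removes the quadratic terms:
-109.8 x + 212.0 y = 15683.23
-56.0 x + 61.2 y = 5860.11
Solving the 2×2 system: x ≈ -54.8, y ≈ 45.6 km.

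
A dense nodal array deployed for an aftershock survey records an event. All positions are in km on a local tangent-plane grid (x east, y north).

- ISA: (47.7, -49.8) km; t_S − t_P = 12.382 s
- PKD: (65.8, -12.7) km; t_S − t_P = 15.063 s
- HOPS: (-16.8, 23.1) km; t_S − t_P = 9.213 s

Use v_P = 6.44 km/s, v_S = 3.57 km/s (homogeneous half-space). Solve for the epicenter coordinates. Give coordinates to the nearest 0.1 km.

(-51.2, -42.2)

Distance from S−P lag: d = Δt · v_P v_S / (v_P − v_S) = Δt · (6.44·3.57)/(6.44−3.57) ≈ 8.0107·Δt.
So d_ISA = 99.19, d_PKD = 120.67, d_HOPS = 73.80 km.
Circle about each station: (x − 47.7)² + (y + 49.8)² = 99.19²; (x − 65.8)² + (y + 12.7)² = 120.67²; (x + 16.8)² + (y − 23.1)² = 73.80².
Subtracting the ISA equation from the PKD and HOPS equations removes the quadratic terms:
36.2 x + 74.2 y = -4986.99
-129.0 x + 145.8 y = 452.74
Solving the 2×2 system: x ≈ -51.2, y ≈ -42.2 km.
Check against ISA (with the unrounded x, y): √((x − 47.7)²+(y + 49.8)²) = 99.22 ≈ 99.19 km. ✓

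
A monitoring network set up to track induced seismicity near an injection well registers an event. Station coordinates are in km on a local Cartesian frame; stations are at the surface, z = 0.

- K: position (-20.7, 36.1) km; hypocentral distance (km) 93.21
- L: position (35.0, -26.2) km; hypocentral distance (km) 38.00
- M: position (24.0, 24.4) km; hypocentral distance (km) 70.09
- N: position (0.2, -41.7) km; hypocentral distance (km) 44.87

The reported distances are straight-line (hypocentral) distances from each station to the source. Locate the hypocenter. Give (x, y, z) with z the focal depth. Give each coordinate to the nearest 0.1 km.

Each station gives a sphere (x−x_i)² + (y−y_i)² + z² = d_i² (stations at z=0).
Subtracting the K sphere from L and M: z² cancels, leaving linear equations in x and y:
111.4 x − 124.6 y = 7423.84
89.4 x − 23.4 y = 3215.16
Solving: x ≈ 26.591, y ≈ -35.807 km (keep extra digits for the depth step; rounded: 26.6, -35.8).
Then from the K sphere: z² = 93.21² − (x + 20.7)² − (y − 36.1)² with x = 26.591, y = -35.807, so z ≈ 35.792 ≈ 35.8 km.
Check against N (with the unrounded solution): distance 44.86 ≈ 44.87 km. ✓

x ≈ 26.6 km, y ≈ -35.8 km, depth ≈ 35.8 km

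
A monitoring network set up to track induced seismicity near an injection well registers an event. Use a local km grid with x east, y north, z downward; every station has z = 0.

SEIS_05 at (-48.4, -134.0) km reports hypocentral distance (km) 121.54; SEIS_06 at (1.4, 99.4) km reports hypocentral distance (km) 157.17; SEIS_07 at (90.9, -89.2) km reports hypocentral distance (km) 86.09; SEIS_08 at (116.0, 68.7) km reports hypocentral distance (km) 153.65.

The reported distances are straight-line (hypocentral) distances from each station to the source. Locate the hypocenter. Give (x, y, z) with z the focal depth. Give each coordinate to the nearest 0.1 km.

Each station gives a sphere (x−x_i)² + (y−y_i)² + z² = d_i² (stations at z=0).
Subtracting the SEIS_05 sphere from SEIS_06 and SEIS_07: z² cancels, leaving linear equations in x and y:
99.6 x + 466.8 y = -20346.68
278.6 x + 89.6 y = 3281.37
Solving: x ≈ 27.697, y ≈ -49.497 km (keep extra digits for the depth step; rounded: 27.7, -49.5).
Then from the SEIS_05 sphere: z² = 121.54² − (x + 48.4)² − (y + 134.0)² with x = 27.697, y = -49.497, so z ≈ 42.901 ≈ 42.9 km.

x ≈ 27.7 km, y ≈ -49.5 km, depth ≈ 42.9 km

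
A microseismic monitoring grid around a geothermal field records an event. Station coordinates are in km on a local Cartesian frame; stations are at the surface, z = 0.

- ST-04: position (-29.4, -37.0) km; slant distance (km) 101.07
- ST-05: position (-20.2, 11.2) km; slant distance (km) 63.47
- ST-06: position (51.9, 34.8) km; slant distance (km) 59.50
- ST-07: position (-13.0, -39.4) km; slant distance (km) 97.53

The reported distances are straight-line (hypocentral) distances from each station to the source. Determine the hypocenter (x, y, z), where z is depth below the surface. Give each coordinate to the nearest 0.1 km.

(12.3, 44.2, 43.4)

Each station gives a sphere (x−x_i)² + (y−y_i)² + z² = d_i² (stations at z=0).
Subtracting the ST-04 sphere from ST-05 and ST-06: z² cancels, leaving linear equations in x and y:
18.4 x + 96.4 y = 4486.82
162.6 x + 143.6 y = 8346.18
Solving: x ≈ 12.297, y ≈ 44.197 km (keep extra digits for the depth step; rounded: 12.3, 44.2).
Then from the ST-04 sphere: z² = 101.07² − (x + 29.4)² − (y + 37.0)² with x = 12.297, y = 44.197, so z ≈ 43.400 ≈ 43.4 km.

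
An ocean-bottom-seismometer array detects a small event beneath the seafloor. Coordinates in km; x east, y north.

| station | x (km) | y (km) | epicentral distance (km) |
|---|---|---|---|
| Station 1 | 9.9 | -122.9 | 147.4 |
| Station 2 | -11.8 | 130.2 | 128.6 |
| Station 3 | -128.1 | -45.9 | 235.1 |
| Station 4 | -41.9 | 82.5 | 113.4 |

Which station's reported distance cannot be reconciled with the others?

Station 3

Solve using three stations at a time. Using Station 1, Station 2, Station 4 (subtract circle equations pairwise → linear system) gives (x, y) ≈ (51.4, 18.4).
Distances from that point to each station vs reported:
  Station 1: calculated 147.3 vs reported 147.4 → residual 0.1 km
  Station 2: calculated 128.5 vs reported 128.6 → residual 0.1 km
  Station 3: calculated 190.7 vs reported 235.1 → residual 44.4 km
  Station 4: calculated 113.2 vs reported 113.4 → residual 0.2 km
Station 1, Station 2, Station 4 are mutually consistent (residuals ≈ 0); Station 3 is off by 44.4 km.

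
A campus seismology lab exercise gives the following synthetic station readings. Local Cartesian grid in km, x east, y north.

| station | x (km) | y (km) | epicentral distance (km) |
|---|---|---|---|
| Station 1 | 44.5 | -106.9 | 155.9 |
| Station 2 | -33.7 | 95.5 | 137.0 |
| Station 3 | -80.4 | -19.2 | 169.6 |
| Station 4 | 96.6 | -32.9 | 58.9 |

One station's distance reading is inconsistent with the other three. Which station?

Station 1

Solve using three stations at a time. Using Station 2, Station 3, Station 4 (subtract circle equations pairwise → linear system) gives (x, y) ≈ (83.5, 24.5).
Distances from that point to each station vs reported:
  Station 1: calculated 137.1 vs reported 155.9 → residual 18.8 km
  Station 2: calculated 137.0 vs reported 137.0 → residual 0.0 km
  Station 3: calculated 169.6 vs reported 169.6 → residual 0.0 km
  Station 4: calculated 58.9 vs reported 58.9 → residual 0.0 km
Station 2, Station 3, Station 4 are mutually consistent (residuals ≈ 0); Station 1 is off by 18.8 km.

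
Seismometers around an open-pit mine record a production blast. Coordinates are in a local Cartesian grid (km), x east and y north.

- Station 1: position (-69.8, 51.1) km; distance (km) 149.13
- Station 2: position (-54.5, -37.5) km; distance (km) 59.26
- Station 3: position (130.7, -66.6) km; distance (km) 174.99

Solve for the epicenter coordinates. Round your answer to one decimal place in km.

x ≈ -41.9 km, y ≈ -95.4 km

Circle about each station: (x + 69.8)² + (y − 51.1)² = 149.13²; (x + 54.5)² + (y + 37.5)² = 59.26²; (x − 130.7)² + (y + 66.6)² = 174.99².
Subtracting the Station 1 equation from the Station 2 and Station 3 equations removes the quadratic terms:
30.6 x − 177.2 y = 15621.26
401.0 x − 235.4 y = 5653.06
Solving the 2×2 system: x ≈ -41.9, y ≈ -95.4 km.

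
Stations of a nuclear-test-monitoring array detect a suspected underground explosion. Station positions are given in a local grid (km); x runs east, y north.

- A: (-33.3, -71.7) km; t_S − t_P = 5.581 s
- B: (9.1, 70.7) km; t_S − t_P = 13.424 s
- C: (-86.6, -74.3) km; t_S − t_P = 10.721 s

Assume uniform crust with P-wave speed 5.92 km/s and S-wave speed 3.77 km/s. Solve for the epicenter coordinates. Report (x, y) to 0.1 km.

Distance from S−P lag: d = Δt · v_P v_S / (v_P − v_S) = Δt · (5.92·3.77)/(5.92−3.77) ≈ 10.3807·Δt.
So d_A = 57.93, d_B = 139.35, d_C = 111.29 km.
Circle about each station: (x + 33.3)² + (y + 71.7)² = 57.93²; (x − 9.1)² + (y − 70.7)² = 139.35²; (x + 86.6)² + (y + 74.3)² = 111.29².
Subtracting the A equation from the B and C equations removes the quadratic terms:
84.8 x + 284.8 y = -17231.02
-106.6 x − 5.2 y = -2259.31
Solving the 2×2 system: x ≈ 24.5, y ≈ -67.8 km.
Check against A (with the unrounded x, y): √((x + 33.3)²+(y + 71.7)²) = 57.93 ≈ 57.93 km. ✓

24.5 km east, -67.8 km north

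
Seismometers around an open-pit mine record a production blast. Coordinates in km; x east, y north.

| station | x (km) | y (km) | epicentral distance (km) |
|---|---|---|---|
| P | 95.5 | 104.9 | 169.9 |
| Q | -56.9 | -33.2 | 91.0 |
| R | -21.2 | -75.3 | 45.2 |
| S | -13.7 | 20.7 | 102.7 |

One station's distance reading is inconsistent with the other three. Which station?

P

Solve using three stations at a time. Using Q, R, S (subtract circle equations pairwise → linear system) gives (x, y) ≈ (24.0, -74.8).
Distances from that point to each station vs reported:
  P: calculated 193.4 vs reported 169.9 → residual 23.5 km
  Q: calculated 91.0 vs reported 91.0 → residual 0.0 km
  R: calculated 45.2 vs reported 45.2 → residual 0.0 km
  S: calculated 102.7 vs reported 102.7 → residual 0.0 km
Q, R, S are mutually consistent (residuals ≈ 0); P is off by 23.5 km.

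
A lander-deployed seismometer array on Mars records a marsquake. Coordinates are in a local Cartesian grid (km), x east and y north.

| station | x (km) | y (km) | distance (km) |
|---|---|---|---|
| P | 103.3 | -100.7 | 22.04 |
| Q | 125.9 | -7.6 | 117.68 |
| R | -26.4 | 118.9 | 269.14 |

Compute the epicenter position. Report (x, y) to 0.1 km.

Circle about each station: (x − 103.3)² + (y + 100.7)² = 22.04²; (x − 125.9)² + (y + 7.6)² = 117.68²; (x + 26.4)² + (y − 118.9)² = 269.14².
Subtracting the P equation from the Q and R equations removes the quadratic terms:
45.2 x + 186.2 y = -18265.63
-259.4 x + 439.2 y = -77927.79
Solving the 2×2 system: x ≈ 95.2, y ≈ -121.2 km.

95.2 km east, -121.2 km north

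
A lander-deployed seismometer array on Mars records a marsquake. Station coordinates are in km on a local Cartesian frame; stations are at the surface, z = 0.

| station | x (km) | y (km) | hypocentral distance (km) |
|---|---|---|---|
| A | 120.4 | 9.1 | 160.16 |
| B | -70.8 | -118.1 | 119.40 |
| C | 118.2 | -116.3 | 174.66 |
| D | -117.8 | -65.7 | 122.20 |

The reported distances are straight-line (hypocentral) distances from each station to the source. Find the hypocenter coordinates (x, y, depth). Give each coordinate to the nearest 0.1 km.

Each station gives a sphere (x−x_i)² + (y−y_i)² + z² = d_i² (stations at z=0).
Subtracting the A sphere from B and C: z² cancels, leaving linear equations in x and y:
-382.4 x − 254.4 y = 15776.15
-4.4 x − 250.8 y = 8063.07
Solving: x ≈ -20.102, y ≈ -31.797 km (keep extra digits for the depth step; rounded: -20.1, -31.8).
Then from the A sphere: z² = 160.16² − (x − 120.4)² − (y − 9.1)² with x = -20.102, y = -31.797, so z ≈ 65.099 ≈ 65.1 km.
Check against D (with the unrounded solution): distance 122.20 ≈ 122.20 km. ✓

x ≈ -20.1 km, y ≈ -31.8 km, depth ≈ 65.1 km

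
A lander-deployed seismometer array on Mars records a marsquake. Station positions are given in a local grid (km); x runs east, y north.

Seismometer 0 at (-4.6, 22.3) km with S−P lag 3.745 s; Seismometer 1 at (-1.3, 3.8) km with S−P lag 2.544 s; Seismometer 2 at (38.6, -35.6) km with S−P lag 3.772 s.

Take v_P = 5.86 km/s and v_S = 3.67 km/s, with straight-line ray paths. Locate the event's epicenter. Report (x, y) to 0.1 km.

Distance from S−P lag: d = Δt · v_P v_S / (v_P − v_S) = Δt · (5.86·3.67)/(5.86−3.67) ≈ 9.8202·Δt.
So d_Seismometer 0 = 36.78, d_Seismometer 1 = 24.98, d_Seismometer 2 = 37.04 km.
Circle about each station: (x + 4.6)² + (y − 22.3)² = 36.78²; (x + 1.3)² + (y − 3.8)² = 24.98²; (x − 38.6)² + (y + 35.6)² = 37.04².
Subtracting the Seismometer 0 equation from the Seismometer 1 and Seismometer 2 equations removes the quadratic terms:
6.6 x − 37.0 y = 226.45
86.4 x − 115.8 y = 2219.68
Solving the 2×2 system: x ≈ 23.0, y ≈ -2.0 km.

23.0 km east, -2.0 km north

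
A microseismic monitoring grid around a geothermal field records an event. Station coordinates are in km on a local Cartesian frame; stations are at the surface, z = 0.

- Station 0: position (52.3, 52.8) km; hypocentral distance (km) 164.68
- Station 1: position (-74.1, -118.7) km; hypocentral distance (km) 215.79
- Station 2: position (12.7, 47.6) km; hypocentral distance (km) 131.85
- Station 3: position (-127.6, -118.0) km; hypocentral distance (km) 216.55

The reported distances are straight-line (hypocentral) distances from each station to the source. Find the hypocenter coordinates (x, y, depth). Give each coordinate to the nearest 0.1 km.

Each station gives a sphere (x−x_i)² + (y−y_i)² + z² = d_i² (stations at z=0).
Subtracting the Station 0 sphere from Station 1 and Station 2: z² cancels, leaving linear equations in x and y:
-252.8 x − 343.0 y = -5388.45
-79.2 x − 10.4 y = 6639.00
Solving: x ≈ -95.092, y ≈ 85.795 km (keep extra digits for the depth step; rounded: -95.1, 85.8).
Then from the Station 0 sphere: z² = 164.68² − (x − 52.3)² − (y − 52.8)² with x = -95.092, y = 85.795, so z ≈ 65.623 ≈ 65.6 km.

(-95.1, 85.8, 65.6)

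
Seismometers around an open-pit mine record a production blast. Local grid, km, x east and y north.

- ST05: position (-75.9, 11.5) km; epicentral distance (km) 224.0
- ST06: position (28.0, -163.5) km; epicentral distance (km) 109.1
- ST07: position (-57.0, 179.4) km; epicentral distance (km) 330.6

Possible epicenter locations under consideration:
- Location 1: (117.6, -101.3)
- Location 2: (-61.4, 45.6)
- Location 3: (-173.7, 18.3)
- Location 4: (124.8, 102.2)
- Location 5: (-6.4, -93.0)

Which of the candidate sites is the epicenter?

Location 1

For each candidate, compare |candidate − station| to the reported distance:
Location 1: residuals ST05 0.0, ST06 0.0, ST07 0.0 → max 0.0 km
Location 2: residuals ST05 186.9, ST06 118.3, ST07 196.7 → max 196.7 km
Location 3: residuals ST05 126.0, ST06 162.4, ST07 131.7 → max 162.4 km
Location 4: residuals ST05 3.8, ST06 173.7, ST07 133.1 → max 173.7 km
Location 5: residuals ST05 98.5, ST06 30.7, ST07 53.5 → max 98.5 km
Only Location 1 has all residuals ≈ 0.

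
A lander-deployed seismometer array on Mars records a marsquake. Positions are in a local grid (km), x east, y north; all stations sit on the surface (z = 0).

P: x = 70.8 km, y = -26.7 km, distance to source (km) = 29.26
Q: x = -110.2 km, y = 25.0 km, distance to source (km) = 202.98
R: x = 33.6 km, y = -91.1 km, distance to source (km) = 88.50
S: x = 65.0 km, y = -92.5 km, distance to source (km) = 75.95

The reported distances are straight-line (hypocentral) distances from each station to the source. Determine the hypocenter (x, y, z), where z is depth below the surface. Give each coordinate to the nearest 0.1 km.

Each station gives a sphere (x−x_i)² + (y−y_i)² + z² = d_i² (stations at z=0).
Subtracting the P sphere from Q and R: z² cancels, leaving linear equations in x and y:
-362.0 x + 103.4 y = -33301.22
-74.4 x − 128.8 y = -3273.46
Solving: x ≈ 85.195, y ≈ -23.797 km (keep extra digits for the depth step; rounded: 85.2, -23.8).
Then from the P sphere: z² = 29.26² − (x − 70.8)² − (y + 26.7)² with x = 85.195, y = -23.797, so z ≈ 25.308 ≈ 25.3 km.
Check against S (with the unrounded solution): distance 75.95 ≈ 75.95 km. ✓

x ≈ 85.2 km, y ≈ -23.8 km, depth ≈ 25.3 km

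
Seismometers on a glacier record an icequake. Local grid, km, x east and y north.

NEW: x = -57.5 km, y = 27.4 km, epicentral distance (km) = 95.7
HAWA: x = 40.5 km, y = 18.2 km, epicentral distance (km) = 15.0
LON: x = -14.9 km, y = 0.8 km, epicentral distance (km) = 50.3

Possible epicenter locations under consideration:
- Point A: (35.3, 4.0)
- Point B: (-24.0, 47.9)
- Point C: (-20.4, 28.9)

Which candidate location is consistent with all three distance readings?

Point A

For each candidate, compare |candidate − station| to the reported distance:
Point A: residuals NEW 0.0, HAWA 0.1, LON 0.0 → max 0.1 km
Point B: residuals NEW 56.4, HAWA 56.0, LON 2.3 → max 56.4 km
Point C: residuals NEW 58.6, HAWA 46.8, LON 21.7 → max 58.6 km
Only Point A has all residuals ≈ 0.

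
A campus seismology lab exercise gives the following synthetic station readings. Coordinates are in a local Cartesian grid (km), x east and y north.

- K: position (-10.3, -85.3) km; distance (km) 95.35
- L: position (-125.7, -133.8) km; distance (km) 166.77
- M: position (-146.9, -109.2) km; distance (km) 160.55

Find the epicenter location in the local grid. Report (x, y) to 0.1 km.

-35.7 km east, 6.6 km north

Circle about each station: (x + 10.3)² + (y + 85.3)² = 95.35²; (x + 125.7)² + (y + 133.8)² = 166.77²; (x + 146.9)² + (y + 109.2)² = 160.55².
Subtracting the K equation from the L and M equations removes the quadratic terms:
-230.8 x − 97.0 y = 7600.14
-273.2 x − 47.8 y = 9437.39
Solving the 2×2 system: x ≈ -35.7, y ≈ 6.6 km.
Check against K (with the unrounded x, y): √((x + 10.3)²+(y + 85.3)²) = 95.33 ≈ 95.35 km. ✓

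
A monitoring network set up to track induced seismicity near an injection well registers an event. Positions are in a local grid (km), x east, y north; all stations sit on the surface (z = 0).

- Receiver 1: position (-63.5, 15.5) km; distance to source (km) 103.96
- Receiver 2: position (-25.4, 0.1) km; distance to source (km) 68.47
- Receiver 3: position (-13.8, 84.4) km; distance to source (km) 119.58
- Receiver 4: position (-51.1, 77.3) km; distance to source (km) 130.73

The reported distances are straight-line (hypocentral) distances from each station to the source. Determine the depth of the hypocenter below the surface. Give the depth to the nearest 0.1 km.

42.2 km

Each station gives a sphere (x−x_i)² + (y−y_i)² + z² = d_i² (stations at z=0).
Subtracting the Receiver 1 sphere from Receiver 2 and Receiver 3: z² cancels, leaving linear equations in x and y:
76.2 x − 30.8 y = 2492.21
99.4 x + 137.8 y = -450.39
Solving: x ≈ 24.300, y ≈ -20.797 km (keep extra digits for the depth step; rounded: 24.3, -20.8).
Then from the Receiver 1 sphere: z² = 103.96² − (x + 63.5)² − (y − 15.5)² with x = 24.300, y = -20.797, so z ≈ 42.206 ≈ 42.2 km.
Check against Receiver 4 (with the unrounded solution): distance 130.73 ≈ 130.73 km. ✓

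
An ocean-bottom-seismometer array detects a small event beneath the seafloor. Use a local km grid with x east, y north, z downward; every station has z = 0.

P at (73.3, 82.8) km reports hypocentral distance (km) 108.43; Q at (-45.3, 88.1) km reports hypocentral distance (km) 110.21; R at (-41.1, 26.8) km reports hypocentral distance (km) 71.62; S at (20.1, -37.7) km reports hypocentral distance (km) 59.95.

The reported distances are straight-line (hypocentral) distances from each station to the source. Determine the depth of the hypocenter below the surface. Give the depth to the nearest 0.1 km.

depth ≈ 42.3 km

Each station gives a sphere (x−x_i)² + (y−y_i)² + z² = d_i² (stations at z=0).
Subtracting the P sphere from Q and R: z² cancels, leaving linear equations in x and y:
-237.2 x + 10.6 y = -2804.21
-228.8 x − 112.0 y = -3193.64
Solving: x ≈ 12.001, y ≈ 3.999 km (keep extra digits for the depth step; rounded: 12.0, 4.0).
Then from the P sphere: z² = 108.43² − (x − 73.3)² − (y − 82.8)² with x = 12.001, y = 3.999, so z ≈ 42.307 ≈ 42.3 km.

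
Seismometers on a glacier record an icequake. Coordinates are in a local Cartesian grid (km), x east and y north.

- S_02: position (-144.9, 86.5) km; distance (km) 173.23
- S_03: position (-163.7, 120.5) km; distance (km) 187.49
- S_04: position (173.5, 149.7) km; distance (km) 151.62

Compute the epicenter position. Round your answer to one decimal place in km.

(23.7, 126.3)

Circle about each station: (x + 144.9)² + (y − 86.5)² = 173.23²; (x + 163.7)² + (y − 120.5)² = 187.49²; (x − 173.5)² + (y − 149.7)² = 151.62².
Subtracting the S_02 equation from the S_03 and S_04 equations removes the quadratic terms:
-37.6 x + 68.0 y = 7695.81
636.8 x + 126.4 y = 31054.09
Solving the 2×2 system: x ≈ 23.7, y ≈ 126.3 km.
Check against S_02 (with the unrounded x, y): √((x + 144.9)²+(y − 86.5)²) = 173.23 ≈ 173.23 km. ✓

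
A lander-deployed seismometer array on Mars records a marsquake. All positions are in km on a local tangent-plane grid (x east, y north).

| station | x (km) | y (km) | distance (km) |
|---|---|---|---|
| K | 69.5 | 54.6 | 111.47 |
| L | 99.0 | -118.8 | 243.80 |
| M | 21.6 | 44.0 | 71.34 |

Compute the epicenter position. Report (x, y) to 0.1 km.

Circle about each station: (x − 69.5)² + (y − 54.6)² = 111.47²; (x − 99.0)² + (y + 118.8)² = 243.80²; (x − 21.6)² + (y − 44.0)² = 71.34².
Subtracting the K equation from the L and M equations removes the quadratic terms:
59.0 x − 346.8 y = -30909.85
-95.8 x − 21.2 y = 1927.32
Solving the 2×2 system: x ≈ -38.4, y ≈ 82.6 km.

(-38.4, 82.6)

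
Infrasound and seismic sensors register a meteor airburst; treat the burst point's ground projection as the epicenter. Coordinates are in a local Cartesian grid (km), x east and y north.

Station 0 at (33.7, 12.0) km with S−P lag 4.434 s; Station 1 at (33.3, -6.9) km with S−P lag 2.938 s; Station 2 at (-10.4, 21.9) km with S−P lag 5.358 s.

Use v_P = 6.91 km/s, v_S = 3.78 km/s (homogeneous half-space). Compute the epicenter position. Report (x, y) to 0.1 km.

x ≈ 11.1 km, y ≈ -17.3 km

Distance from S−P lag: d = Δt · v_P v_S / (v_P − v_S) = Δt · (6.91·3.78)/(6.91−3.78) ≈ 8.3450·Δt.
So d_Station 0 = 37.00, d_Station 1 = 24.52, d_Station 2 = 44.71 km.
Circle about each station: (x − 33.7)² + (y − 12.0)² = 37.00²; (x − 33.3)² + (y + 6.9)² = 24.52²; (x + 10.4)² + (y − 21.9)² = 44.71².
Subtracting pairs of circle equations eliminates x²+y² and gives linear equations (the radical axes):
-0.8 x − 37.8 y = 644.58
-88.2 x + 19.8 y = -1321.90
Solving the 2×2 system: x ≈ 11.1, y ≈ -17.3 km.
Check against Station 0 (with the unrounded x, y): √((x − 33.7)²+(y − 12.0)²) = 36.99 ≈ 37.00 km. ✓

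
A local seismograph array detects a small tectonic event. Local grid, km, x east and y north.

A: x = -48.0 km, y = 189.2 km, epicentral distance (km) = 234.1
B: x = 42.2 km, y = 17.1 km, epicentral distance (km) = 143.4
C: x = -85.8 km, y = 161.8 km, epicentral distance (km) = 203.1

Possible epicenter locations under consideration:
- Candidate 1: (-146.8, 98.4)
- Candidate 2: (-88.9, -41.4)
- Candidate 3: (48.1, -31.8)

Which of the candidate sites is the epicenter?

Candidate 2

For each candidate, compare |candidate − station| to the reported distance:
Candidate 1: residuals A 99.9, B 62.3, C 115.1 → max 115.1 km
Candidate 2: residuals A 0.1, B 0.2, C 0.1 → max 0.2 km
Candidate 3: residuals A 6.9, B 94.1, C 32.3 → max 94.1 km
Only Candidate 2 has all residuals ≈ 0.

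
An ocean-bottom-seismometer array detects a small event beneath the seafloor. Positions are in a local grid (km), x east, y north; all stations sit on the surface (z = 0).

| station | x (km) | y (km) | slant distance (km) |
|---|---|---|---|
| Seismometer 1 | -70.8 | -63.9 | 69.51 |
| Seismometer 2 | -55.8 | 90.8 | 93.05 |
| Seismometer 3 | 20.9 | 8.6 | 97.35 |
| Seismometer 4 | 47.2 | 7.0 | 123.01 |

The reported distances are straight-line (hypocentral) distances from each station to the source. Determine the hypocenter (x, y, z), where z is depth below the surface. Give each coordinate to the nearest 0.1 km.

Each station gives a sphere (x−x_i)² + (y−y_i)² + z² = d_i² (stations at z=0).
Subtracting the Seismometer 1 sphere from Seismometer 2 and Seismometer 3: z² cancels, leaving linear equations in x and y:
30.0 x + 309.4 y = -1564.23
183.4 x + 145.0 y = -13230.46
Solving: x ≈ -73.800, y ≈ 2.100 km (keep extra digits for the depth step; rounded: -73.8, 2.1).
Then from the Seismometer 1 sphere: z² = 69.51² − (x + 70.8)² − (y + 63.9)² with x = -73.800, y = 2.100, so z ≈ 21.602 ≈ 21.6 km.
Check against Seismometer 4 (with the unrounded solution): distance 123.01 ≈ 123.01 km. ✓

(-73.8, 2.1, 21.6)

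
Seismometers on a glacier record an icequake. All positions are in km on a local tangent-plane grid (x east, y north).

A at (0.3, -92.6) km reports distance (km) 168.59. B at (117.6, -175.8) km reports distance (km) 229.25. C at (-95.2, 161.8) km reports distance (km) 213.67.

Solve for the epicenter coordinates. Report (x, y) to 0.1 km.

Circle about each station: (x − 0.3)² + (y + 92.6)² = 168.59²; (x − 117.6)² + (y + 175.8)² = 229.25²; (x + 95.2)² + (y − 161.8)² = 213.67².
Subtracting the A equation from the B and C equations removes the quadratic terms:
234.6 x − 166.4 y = 12027.58
-191.0 x + 508.8 y = 9435.15
Solving the 2×2 system: x ≈ 87.8, y ≈ 51.5 km.

87.8 km east, 51.5 km north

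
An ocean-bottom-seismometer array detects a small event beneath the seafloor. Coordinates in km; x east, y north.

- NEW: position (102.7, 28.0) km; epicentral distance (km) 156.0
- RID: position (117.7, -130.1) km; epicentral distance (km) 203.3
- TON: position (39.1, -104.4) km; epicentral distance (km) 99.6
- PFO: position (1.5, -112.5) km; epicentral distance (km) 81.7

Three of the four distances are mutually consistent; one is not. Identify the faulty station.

RID

Solve using three stations at a time. Using NEW, TON, PFO (subtract circle equations pairwise → linear system) gives (x, y) ≈ (-37.5, -40.6).
Distances from that point to each station vs reported:
  NEW: calculated 156.1 vs reported 156.0 → residual 0.1 km
  RID: calculated 179.1 vs reported 203.3 → residual 24.2 km
  TON: calculated 99.7 vs reported 99.6 → residual 0.1 km
  PFO: calculated 81.8 vs reported 81.7 → residual 0.1 km
NEW, TON, PFO are mutually consistent (residuals ≈ 0); RID is off by 24.2 km.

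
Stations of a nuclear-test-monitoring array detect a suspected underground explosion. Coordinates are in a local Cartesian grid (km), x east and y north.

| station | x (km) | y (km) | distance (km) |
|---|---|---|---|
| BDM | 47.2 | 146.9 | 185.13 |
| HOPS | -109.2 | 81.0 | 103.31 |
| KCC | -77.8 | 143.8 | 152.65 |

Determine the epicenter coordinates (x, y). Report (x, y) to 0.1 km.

Circle about each station: (x − 47.2)² + (y − 146.9)² = 185.13²; (x + 109.2)² + (y − 81.0)² = 103.31²; (x + 77.8)² + (y − 143.8)² = 152.65².
Subtracting pairs of circle equations eliminates x²+y² and gives linear equations (the radical axes):
-312.8 x − 131.8 y = 18278.35
-250.0 x − 6.2 y = 13894.92
Solving the 2×2 system: x ≈ -55.4, y ≈ -7.2 km.

x ≈ -55.4 km, y ≈ -7.2 km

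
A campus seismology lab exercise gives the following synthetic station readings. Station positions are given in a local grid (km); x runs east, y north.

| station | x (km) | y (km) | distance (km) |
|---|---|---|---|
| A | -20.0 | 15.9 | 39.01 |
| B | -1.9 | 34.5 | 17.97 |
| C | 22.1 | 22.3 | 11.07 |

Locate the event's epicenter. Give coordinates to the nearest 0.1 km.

x ≈ 15.8 km, y ≈ 31.4 km

Circle about each station: (x + 20.0)² + (y − 15.9)² = 39.01²; (x + 1.9)² + (y − 34.5)² = 17.97²; (x − 22.1)² + (y − 22.3)² = 11.07².
Subtracting the A equation from the B and C equations removes the quadratic terms:
36.2 x + 37.2 y = 1739.91
84.2 x + 12.8 y = 1732.13
Solving the 2×2 system: x ≈ 15.8, y ≈ 31.4 km.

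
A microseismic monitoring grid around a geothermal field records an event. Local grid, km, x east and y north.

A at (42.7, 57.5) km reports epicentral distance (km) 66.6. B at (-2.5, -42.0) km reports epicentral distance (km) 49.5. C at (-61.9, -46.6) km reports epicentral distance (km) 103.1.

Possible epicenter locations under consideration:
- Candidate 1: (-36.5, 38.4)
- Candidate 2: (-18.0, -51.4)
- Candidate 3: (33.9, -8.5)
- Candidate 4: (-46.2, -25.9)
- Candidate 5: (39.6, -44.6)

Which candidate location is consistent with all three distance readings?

For each candidate, compare |candidate − station| to the reported distance:
Candidate 1: residuals A 14.9, B 37.8, C 14.4 → max 37.8 km
Candidate 2: residuals A 58.1, B 31.4, C 58.9 → max 58.9 km
Candidate 3: residuals A 0.0, B 0.0, C 0.0 → max 0.0 km
Candidate 4: residuals A 55.3, B 2.9, C 77.1 → max 77.1 km
Candidate 5: residuals A 35.5, B 7.3, C 1.6 → max 35.5 km
Only Candidate 3 has all residuals ≈ 0.

Candidate 3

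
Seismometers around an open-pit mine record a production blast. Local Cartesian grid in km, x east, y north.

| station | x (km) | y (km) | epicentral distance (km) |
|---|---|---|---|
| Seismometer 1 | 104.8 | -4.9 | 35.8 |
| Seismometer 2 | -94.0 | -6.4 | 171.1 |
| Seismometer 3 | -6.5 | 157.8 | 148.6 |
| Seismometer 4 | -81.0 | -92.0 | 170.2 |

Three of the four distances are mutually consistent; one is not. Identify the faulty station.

Solve using three stations at a time. Using Seismometer 1, Seismometer 2, Seismometer 4 (subtract circle equations pairwise → linear system) gives (x, y) ≈ (76.0, -26.2).
Distances from that point to each station vs reported:
  Seismometer 1: calculated 35.8 vs reported 35.8 → residual 0.0 km
  Seismometer 2: calculated 171.1 vs reported 171.1 → residual 0.0 km
  Seismometer 3: calculated 201.6 vs reported 148.6 → residual 53.0 km
  Seismometer 4: calculated 170.2 vs reported 170.2 → residual 0.0 km
Seismometer 1, Seismometer 2, Seismometer 4 are mutually consistent (residuals ≈ 0); Seismometer 3 is off by 53.0 km.

Seismometer 3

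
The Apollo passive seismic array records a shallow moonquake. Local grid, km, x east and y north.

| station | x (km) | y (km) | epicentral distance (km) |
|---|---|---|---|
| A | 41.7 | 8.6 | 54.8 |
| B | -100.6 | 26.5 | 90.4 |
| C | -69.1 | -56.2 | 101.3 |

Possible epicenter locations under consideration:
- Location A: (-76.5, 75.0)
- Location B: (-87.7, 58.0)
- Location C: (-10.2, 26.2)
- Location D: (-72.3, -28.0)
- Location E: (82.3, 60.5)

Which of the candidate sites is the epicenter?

For each candidate, compare |candidate − station| to the reported distance:
Location A: residuals A 80.8, B 36.2, C 30.1 → max 80.8 km
Location B: residuals A 83.7, B 56.4, C 14.4 → max 83.7 km
Location C: residuals A 0.0, B 0.0, C 0.0 → max 0.0 km
Location D: residuals A 64.9, B 29.0, C 72.9 → max 72.9 km
Location E: residuals A 11.1, B 95.6, C 89.9 → max 95.6 km
Only Location C has all residuals ≈ 0.

Location C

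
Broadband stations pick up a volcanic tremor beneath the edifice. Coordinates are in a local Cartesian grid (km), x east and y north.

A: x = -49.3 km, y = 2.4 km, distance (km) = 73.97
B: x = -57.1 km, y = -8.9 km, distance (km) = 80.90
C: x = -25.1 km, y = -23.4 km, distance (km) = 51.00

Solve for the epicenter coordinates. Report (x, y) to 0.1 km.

x ≈ 23.8 km, y ≈ -8.9 km

Circle about each station: (x + 49.3)² + (y − 2.4)² = 73.97²; (x + 57.1)² + (y + 8.9)² = 80.90²; (x + 25.1)² + (y + 23.4)² = 51.00².
Subtracting the A equation from the B and C equations removes the quadratic terms:
-15.6 x − 22.6 y = -169.88
48.4 x − 51.6 y = 1611.88
Solving the 2×2 system: x ≈ 23.8, y ≈ -8.9 km.
Check against A (with the unrounded x, y): √((x + 49.3)²+(y − 2.4)²) = 73.97 ≈ 73.97 km. ✓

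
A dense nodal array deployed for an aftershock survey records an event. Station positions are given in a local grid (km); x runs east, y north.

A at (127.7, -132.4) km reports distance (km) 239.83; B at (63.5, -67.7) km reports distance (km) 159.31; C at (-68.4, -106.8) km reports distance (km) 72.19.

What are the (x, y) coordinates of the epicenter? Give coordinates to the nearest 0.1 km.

Circle about each station: (x − 127.7)² + (y + 132.4)² = 239.83²; (x − 63.5)² + (y + 67.7)² = 159.31²; (x + 68.4)² + (y + 106.8)² = 72.19².
Subtracting the A equation from the B and C equations removes the quadratic terms:
-128.4 x + 129.4 y = 6917.24
-392.2 x + 51.2 y = 34554.78
Solving the 2×2 system: x ≈ -93.2, y ≈ -39.0 km.
Check against A (with the unrounded x, y): √((x − 127.7)²+(y + 132.4)²) = 239.82 ≈ 239.83 km. ✓

-93.2 km east, -39.0 km north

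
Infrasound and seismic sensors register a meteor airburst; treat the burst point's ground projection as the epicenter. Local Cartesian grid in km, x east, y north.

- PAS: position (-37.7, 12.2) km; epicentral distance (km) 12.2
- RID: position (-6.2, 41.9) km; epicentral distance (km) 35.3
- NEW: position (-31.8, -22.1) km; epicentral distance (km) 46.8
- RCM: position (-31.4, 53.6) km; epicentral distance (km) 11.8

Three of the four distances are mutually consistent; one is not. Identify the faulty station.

RCM

Solve using three stations at a time. Using PAS, RID, NEW (subtract circle equations pairwise → linear system) gives (x, y) ≈ (-36.9, 24.4).
Distances from that point to each station vs reported:
  PAS: calculated 12.3 vs reported 12.2 → residual 0.1 km
  RID: calculated 35.3 vs reported 35.3 → residual 0.0 km
  NEW: calculated 46.8 vs reported 46.8 → residual 0.0 km
  RCM: calculated 29.7 vs reported 11.8 → residual 17.9 km
PAS, RID, NEW are mutually consistent (residuals ≈ 0); RCM is off by 17.9 km.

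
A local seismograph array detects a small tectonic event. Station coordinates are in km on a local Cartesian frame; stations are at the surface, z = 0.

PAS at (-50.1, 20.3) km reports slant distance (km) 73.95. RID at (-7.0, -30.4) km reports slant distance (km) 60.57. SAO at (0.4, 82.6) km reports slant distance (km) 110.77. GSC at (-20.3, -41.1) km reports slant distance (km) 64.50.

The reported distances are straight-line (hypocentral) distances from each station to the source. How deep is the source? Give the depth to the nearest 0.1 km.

Each station gives a sphere (x−x_i)² + (y−y_i)² + z² = d_i² (stations at z=0).
Subtracting the PAS sphere from RID and SAO: z² cancels, leaving linear equations in x and y:
86.2 x − 101.4 y = -149.06
101.0 x + 124.6 y = -2900.57
Solving: x ≈ -14.903, y ≈ -11.199 km (keep extra digits for the depth step; rounded: -14.9, -11.2).
Then from the PAS sphere: z² = 73.95² − (x + 50.1)² − (y − 20.3)² with x = -14.903, y = -11.199, so z ≈ 56.900 ≈ 56.9 km.

56.9 km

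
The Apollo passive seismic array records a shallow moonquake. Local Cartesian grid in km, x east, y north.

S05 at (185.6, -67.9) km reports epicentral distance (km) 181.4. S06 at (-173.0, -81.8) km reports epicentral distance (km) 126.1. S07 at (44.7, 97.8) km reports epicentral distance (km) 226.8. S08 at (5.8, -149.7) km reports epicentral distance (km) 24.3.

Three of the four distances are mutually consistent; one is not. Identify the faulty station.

Solve using three stations at a time. Using S05, S07, S08 (subtract circle equations pairwise → linear system) gives (x, y) ≈ (14.1, -126.9).
Distances from that point to each station vs reported:
  S05: calculated 181.4 vs reported 181.4 → residual 0.0 km
  S06: calculated 192.4 vs reported 126.1 → residual 66.3 km
  S07: calculated 226.8 vs reported 226.8 → residual 0.0 km
  S08: calculated 24.2 vs reported 24.3 → residual 0.1 km
S05, S07, S08 are mutually consistent (residuals ≈ 0); S06 is off by 66.3 km.

S06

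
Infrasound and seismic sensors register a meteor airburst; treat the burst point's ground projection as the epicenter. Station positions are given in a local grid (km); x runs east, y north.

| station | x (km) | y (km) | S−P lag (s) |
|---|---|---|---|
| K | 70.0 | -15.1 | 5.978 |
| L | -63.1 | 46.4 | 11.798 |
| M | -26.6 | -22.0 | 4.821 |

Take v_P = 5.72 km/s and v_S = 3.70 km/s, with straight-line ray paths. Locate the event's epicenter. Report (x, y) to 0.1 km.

x ≈ 16.7 km, y ≈ -48.0 km

Distance from S−P lag: d = Δt · v_P v_S / (v_P − v_S) = Δt · (5.72·3.70)/(5.72−3.70) ≈ 10.4772·Δt.
So d_K = 62.63, d_L = 123.61, d_M = 50.51 km.
Circle about each station: (x − 70.0)² + (y + 15.1)² = 62.63²; (x + 63.1)² + (y − 46.4)² = 123.61²; (x + 26.6)² + (y + 22.0)² = 50.51².
Subtracting the K equation from the L and M equations removes the quadratic terms:
-266.2 x + 123.0 y = -10350.36
-193.2 x − 13.8 y = -2565.19
Solving the 2×2 system: x ≈ 16.7, y ≈ -48.0 km.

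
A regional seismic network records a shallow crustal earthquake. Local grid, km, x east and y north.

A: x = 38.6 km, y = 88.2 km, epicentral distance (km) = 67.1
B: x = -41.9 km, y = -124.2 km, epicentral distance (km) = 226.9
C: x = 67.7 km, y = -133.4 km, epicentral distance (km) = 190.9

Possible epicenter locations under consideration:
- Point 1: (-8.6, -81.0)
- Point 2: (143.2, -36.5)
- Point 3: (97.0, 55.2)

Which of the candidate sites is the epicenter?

Point 3

For each candidate, compare |candidate − station| to the reported distance:
Point 1: residuals A 108.6, B 172.4, C 98.3 → max 172.4 km
Point 2: residuals A 95.7, B 22.1, C 68.1 → max 95.7 km
Point 3: residuals A 0.0, B 0.0, C 0.0 → max 0.0 km
Only Point 3 has all residuals ≈ 0.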